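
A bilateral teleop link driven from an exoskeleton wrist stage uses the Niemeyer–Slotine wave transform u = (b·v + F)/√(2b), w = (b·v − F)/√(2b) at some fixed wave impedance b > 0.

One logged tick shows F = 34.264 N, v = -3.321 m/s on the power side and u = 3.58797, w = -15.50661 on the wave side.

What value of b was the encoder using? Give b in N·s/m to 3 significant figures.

u + w = -11.9186;  u + w = √(2b)·v, so √(2b) = -11.9186/(-3.321) = 3.5889.
b = (√(2b))²/2 = 12.8800/2 = 6.4400.
(Check via u − w = 2F/√(2b): u − w = 19.0946, 2F/√(2b) = 19.0946.)

b = 6.44 N·s/m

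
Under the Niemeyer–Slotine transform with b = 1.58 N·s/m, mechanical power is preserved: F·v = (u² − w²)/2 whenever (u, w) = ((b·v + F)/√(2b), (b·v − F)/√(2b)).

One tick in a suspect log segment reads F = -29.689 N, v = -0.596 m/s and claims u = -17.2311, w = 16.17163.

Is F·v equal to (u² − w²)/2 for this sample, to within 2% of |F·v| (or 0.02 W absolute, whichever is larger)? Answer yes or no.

F·v = (-29.689)×(-0.596) = 17.6946 W.
(u² − w²)/2 = (296.9108 − 261.5216)/2 = 17.6946 W.
|Δ| = 0.0000;  2% of max(1, |F·v|) = 0.3539.

yes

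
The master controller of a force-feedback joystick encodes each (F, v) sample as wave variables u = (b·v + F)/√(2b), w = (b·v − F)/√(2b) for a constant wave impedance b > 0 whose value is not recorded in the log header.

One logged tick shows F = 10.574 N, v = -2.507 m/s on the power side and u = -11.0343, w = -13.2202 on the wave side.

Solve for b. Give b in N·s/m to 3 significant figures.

u + w = -24.2545;  u + w = √(2b)·v, so √(2b) = -24.2545/(-2.507) = 9.6747.
b = (√(2b))²/2 = 93.6000/2 = 46.8000.
(Check via u − w = 2F/√(2b): u − w = 2.1859, 2F/√(2b) = 2.1859.)

b = 46.8 N·s/m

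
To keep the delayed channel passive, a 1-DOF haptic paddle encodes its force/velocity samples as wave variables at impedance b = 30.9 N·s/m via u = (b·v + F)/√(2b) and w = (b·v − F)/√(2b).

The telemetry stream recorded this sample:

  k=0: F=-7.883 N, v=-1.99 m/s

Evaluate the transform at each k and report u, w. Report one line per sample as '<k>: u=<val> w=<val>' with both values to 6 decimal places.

k=0: b·v=30.9×(-1.99)=-61.491000; √(2b)=7.861298; u=(-61.491000+(-7.883))/7.861298=-8.824752, w=(-61.491000−(-7.883))/7.861298=-6.819230

0: u=-8.824752 w=-6.819230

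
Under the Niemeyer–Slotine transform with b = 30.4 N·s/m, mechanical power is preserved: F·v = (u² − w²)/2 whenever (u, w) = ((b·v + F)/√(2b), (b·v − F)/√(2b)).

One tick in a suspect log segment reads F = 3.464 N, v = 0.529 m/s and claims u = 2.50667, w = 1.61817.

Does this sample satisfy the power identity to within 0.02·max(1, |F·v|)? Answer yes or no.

yes

F·v = 3.464×0.529 = 1.8325 W.
(u² − w²)/2 = (6.2834 − 2.6185)/2 = 1.8325 W.
|Δ| = 0.0000;  2% of max(1, |F·v|) = 0.0366.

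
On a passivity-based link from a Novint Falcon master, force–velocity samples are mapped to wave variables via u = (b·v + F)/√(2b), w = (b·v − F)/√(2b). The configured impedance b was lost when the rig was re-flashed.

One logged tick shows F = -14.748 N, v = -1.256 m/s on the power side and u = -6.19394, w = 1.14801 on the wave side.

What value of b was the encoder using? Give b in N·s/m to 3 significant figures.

u + w = -5.04593;  u + w = √(2b)·v, so √(2b) = -5.04593/(-1.256) = 4.01746.
b = (√(2b))²/2 = 16.13999/2 = 8.06999.
(Check via u − w = 2F/√(2b): u − w = -7.34195, 2F/√(2b) = -7.34195.)

b = 8.07 N·s/m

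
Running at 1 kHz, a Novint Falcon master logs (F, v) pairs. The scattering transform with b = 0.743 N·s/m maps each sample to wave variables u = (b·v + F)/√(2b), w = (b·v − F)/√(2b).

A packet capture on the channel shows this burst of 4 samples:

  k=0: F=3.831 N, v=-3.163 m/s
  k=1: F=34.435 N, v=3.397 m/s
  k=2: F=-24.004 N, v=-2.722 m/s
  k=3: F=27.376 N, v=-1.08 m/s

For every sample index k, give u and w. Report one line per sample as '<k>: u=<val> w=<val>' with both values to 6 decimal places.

0: u=1.214825 w=-5.070573
1: u=30.318692 w=-26.177695
2: u=-21.350373 w=18.032211
3: u=21.799189 w=-23.115726

k=0: b·v=0.743×(-3.163)=-2.350109; √(2b)=1.219016; u=(-2.350109+3.831)/1.219016=1.214825, w=(-2.350109−3.831)/1.219016=-5.070573
k=1: b·v=0.743×3.397=2.523971; √(2b)=1.219016; u=(2.523971+34.435)/1.219016=30.318692, w=(2.523971−34.435)/1.219016=-26.177695
k=2: b·v=0.743×(-2.722)=-2.022446; √(2b)=1.219016; u=(-2.022446+(-24.004))/1.219016=-21.350373, w=(-2.022446−(-24.004))/1.219016=18.032211
k=3: b·v=0.743×(-1.08)=-0.802440; √(2b)=1.219016; u=(-0.802440+27.376)/1.219016=21.799189, w=(-0.802440−27.376)/1.219016=-23.115726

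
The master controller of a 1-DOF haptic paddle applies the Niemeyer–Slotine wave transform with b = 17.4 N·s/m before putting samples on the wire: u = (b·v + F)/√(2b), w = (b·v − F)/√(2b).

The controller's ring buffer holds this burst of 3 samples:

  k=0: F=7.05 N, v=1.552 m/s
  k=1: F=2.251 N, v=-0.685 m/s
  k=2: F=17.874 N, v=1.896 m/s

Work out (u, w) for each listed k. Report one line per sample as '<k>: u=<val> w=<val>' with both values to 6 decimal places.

k=0: b·v=17.4×1.552=27.004800; √(2b)=5.899152; u=(27.004800+7.05)/5.899152=5.772829, w=(27.004800−7.05)/5.899152=3.382655
k=1: b·v=17.4×(-0.685)=-11.919000; √(2b)=5.899152; u=(-11.919000+2.251)/5.899152=-1.638879, w=(-11.919000−2.251)/5.899152=-2.402040
k=2: b·v=17.4×1.896=32.990400; √(2b)=5.899152; u=(32.990400+17.874)/5.899152=8.622323, w=(32.990400−17.874)/5.899152=2.562470

0: u=5.772829 w=3.382655
1: u=-1.638879 w=-2.402040
2: u=8.622323 w=2.562470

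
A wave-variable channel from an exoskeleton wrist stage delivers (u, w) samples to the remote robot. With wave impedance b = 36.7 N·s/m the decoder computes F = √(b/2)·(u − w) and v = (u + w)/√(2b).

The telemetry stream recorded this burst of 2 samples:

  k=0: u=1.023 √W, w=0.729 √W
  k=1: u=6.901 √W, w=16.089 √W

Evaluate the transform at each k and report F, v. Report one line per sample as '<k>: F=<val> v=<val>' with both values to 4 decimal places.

0: F=1.2594 v=0.2045
1: F=-39.3585 v=2.6834

k=0: u−w=0.2940, u+w=1.7520; √(b/2)=4.2837, √(2b)=8.5674; F=4.2837×0.294=1.2594, v=1.7520/8.5674=0.2045
k=1: u−w=-9.1880, u+w=22.9900; √(b/2)=4.2837, √(2b)=8.5674; F=4.2837×(-9.188)=-39.3585, v=22.9900/8.5674=2.6834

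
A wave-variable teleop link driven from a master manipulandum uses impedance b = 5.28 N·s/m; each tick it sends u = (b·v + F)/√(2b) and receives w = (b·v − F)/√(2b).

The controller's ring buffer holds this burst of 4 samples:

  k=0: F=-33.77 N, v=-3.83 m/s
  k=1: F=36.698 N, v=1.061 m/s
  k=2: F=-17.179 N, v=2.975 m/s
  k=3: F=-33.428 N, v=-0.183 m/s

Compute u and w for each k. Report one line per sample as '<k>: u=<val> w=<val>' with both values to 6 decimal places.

0: u=-16.615013 w=4.168986
1: u=13.016950 w=-9.569108
2: u=-0.452669 w=10.120275
3: u=-10.584096 w=9.989416

k=0: b·v=5.28×(-3.83)=-20.222400; √(2b)=3.249615; u=(-20.222400+(-33.77))/3.249615=-16.615013, w=(-20.222400−(-33.77))/3.249615=4.168986
k=1: b·v=5.28×1.061=5.602080; √(2b)=3.249615; u=(5.602080+36.698)/3.249615=13.016950, w=(5.602080−36.698)/3.249615=-9.569108
k=2: b·v=5.28×2.975=15.708000; √(2b)=3.249615; u=(15.708000+(-17.179))/3.249615=-0.452669, w=(15.708000−(-17.179))/3.249615=10.120275
k=3: b·v=5.28×(-0.183)=-0.966240; √(2b)=3.249615; u=(-0.966240+(-33.428))/3.249615=-10.584096, w=(-0.966240−(-33.428))/3.249615=9.989416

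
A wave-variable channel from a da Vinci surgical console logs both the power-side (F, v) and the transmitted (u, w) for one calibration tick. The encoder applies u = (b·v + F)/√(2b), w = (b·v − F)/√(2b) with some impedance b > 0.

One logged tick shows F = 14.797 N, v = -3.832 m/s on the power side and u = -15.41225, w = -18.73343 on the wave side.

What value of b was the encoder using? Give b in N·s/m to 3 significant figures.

b = 39.7 N·s/m

u + w = -34.1457;  u + w = √(2b)·v, so √(2b) = -34.1457/(-3.832) = 8.9107.
b = (√(2b))²/2 = 79.4000/2 = 39.7000.
(Check via u − w = 2F/√(2b): u − w = 3.3212, 2F/√(2b) = 3.3212.)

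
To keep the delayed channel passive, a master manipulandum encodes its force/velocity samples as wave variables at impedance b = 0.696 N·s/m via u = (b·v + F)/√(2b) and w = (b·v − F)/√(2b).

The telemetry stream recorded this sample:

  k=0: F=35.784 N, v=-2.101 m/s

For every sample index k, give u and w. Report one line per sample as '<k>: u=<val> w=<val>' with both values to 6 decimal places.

0: u=29.090369 w=-31.569192

k=0: b·v=0.696×(-2.101)=-1.462296; √(2b)=1.179830; u=(-1.462296+35.784)/1.179830=29.090369, w=(-1.462296−35.784)/1.179830=-31.569192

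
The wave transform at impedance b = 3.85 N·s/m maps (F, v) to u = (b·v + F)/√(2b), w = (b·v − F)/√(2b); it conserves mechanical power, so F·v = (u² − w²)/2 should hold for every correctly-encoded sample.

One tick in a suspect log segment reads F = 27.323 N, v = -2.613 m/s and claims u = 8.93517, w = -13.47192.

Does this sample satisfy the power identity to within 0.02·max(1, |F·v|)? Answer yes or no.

F·v = 27.323×(-2.613) = -71.39500 W.
(u² − w²)/2 = (79.83726 − 181.49263)/2 = -50.82768 W.
|Δ| = 20.56732;  2% of max(1, |F·v|) = 1.42790.

no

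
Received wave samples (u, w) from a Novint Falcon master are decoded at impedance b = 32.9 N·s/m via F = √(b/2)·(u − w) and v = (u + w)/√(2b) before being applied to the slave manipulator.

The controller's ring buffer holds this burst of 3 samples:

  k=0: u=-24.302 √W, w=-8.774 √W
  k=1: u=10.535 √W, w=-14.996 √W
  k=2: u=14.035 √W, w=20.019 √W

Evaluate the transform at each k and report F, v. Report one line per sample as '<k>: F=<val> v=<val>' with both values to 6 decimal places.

k=0: u−w=-15.528000, u+w=-33.076000; √(b/2)=4.055860, √(2b)=8.111720; F=4.055860×(-15.528)=-62.979393, v=-33.076000/8.111720=-4.077557
k=1: u−w=25.531000, u+w=-4.461000; √(b/2)=4.055860, √(2b)=8.111720; F=4.055860×25.531=103.550161, v=-4.461000/8.111720=-0.549945
k=2: u−w=-5.984000, u+w=34.054000; √(b/2)=4.055860, √(2b)=8.111720; F=4.055860×(-5.984)=-24.270266, v=34.054000/8.111720=4.198123

0: F=-62.979393 v=-4.077557
1: F=103.550161 v=-0.549945
2: F=-24.270266 v=4.198123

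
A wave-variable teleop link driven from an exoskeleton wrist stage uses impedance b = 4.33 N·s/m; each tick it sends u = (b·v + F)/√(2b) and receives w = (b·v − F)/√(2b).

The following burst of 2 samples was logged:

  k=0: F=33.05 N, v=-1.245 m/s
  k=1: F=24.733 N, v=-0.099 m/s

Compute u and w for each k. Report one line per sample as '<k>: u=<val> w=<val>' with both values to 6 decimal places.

0: u=9.398962 w=-13.062733
1: u=8.258948 w=-8.550284

k=0: b·v=4.33×(-1.245)=-5.390850; √(2b)=2.942788; u=(-5.390850+33.05)/2.942788=9.398962, w=(-5.390850−33.05)/2.942788=-13.062733
k=1: b·v=4.33×(-0.099)=-0.428670; √(2b)=2.942788; u=(-0.428670+24.733)/2.942788=8.258948, w=(-0.428670−24.733)/2.942788=-8.550284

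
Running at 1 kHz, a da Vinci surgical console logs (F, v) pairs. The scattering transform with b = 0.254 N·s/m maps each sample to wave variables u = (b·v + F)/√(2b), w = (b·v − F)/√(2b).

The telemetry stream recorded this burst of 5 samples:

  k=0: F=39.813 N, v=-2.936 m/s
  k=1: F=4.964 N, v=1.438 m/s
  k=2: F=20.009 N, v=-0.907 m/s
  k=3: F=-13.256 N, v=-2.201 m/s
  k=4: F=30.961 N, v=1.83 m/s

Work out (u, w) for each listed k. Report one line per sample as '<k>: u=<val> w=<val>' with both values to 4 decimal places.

k=0: b·v=0.254×(-2.936)=-0.7457; √(2b)=0.7127; u=(-0.7457+39.813)/0.7127=54.8127, w=(-0.7457−39.813)/0.7127=-56.9053
k=1: b·v=0.254×1.438=0.3653; √(2b)=0.7127; u=(0.3653+4.964)/0.7127=7.4771, w=(0.3653−4.964)/0.7127=-6.4522
k=2: b·v=0.254×(-0.907)=-0.2304; √(2b)=0.7127; u=(-0.2304+20.009)/0.7127=27.7501, w=(-0.2304−20.009)/0.7127=-28.3965
k=3: b·v=0.254×(-2.201)=-0.5591; √(2b)=0.7127; u=(-0.5591+(-13.256))/0.7127=-19.3830, w=(-0.5591−(-13.256))/0.7127=17.8142
k=4: b·v=0.254×1.83=0.4648; √(2b)=0.7127; u=(0.4648+30.961)/0.7127=44.0915, w=(0.4648−30.961)/0.7127=-42.7872

0: u=54.8127 w=-56.9053
1: u=7.4771 w=-6.4522
2: u=27.7501 w=-28.3965
3: u=-19.3830 w=17.8142
4: u=44.0915 w=-42.7872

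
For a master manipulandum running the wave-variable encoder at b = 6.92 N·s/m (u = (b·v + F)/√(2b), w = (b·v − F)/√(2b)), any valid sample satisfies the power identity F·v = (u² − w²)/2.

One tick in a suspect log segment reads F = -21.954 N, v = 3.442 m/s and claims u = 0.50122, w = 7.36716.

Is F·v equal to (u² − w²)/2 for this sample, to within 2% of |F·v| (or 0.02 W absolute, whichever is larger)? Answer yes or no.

F·v = (-21.954)×3.442 = -75.5657 W.
(u² − w²)/2 = (0.2512 − 54.2750)/2 = -27.0119 W.
|Δ| = 48.5538;  2% of max(1, |F·v|) = 1.5113.

no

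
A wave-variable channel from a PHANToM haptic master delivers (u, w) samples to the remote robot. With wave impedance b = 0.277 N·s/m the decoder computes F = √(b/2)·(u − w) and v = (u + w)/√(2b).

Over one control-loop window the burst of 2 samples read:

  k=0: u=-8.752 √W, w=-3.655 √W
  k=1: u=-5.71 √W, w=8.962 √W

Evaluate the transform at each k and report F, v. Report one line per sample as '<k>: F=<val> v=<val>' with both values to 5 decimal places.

k=0: u−w=-5.09700, u+w=-12.40700; √(b/2)=0.37216, √(2b)=0.74431; F=0.37216×(-5.097)=-1.89688, v=-12.40700/0.74431=-16.66909
k=1: u−w=-14.67200, u+w=3.25200; √(b/2)=0.37216, √(2b)=0.74431; F=0.37216×(-14.672)=-5.46027, v=3.25200/0.74431=4.36914

0: F=-1.89688 v=-16.66909
1: F=-5.46027 v=4.36914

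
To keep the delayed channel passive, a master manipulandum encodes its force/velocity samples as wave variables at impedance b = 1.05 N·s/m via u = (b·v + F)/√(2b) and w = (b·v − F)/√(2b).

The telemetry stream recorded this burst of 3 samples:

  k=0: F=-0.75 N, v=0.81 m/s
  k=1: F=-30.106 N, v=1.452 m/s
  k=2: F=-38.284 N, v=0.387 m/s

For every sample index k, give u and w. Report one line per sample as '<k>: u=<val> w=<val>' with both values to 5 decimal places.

0: u=0.06935 w=1.10445
1: u=-19.72304 w=21.82719
2: u=-26.13806 w=26.69888

k=0: b·v=1.05×0.81=0.85050; √(2b)=1.44914; u=(0.85050+(-0.75))/1.44914=0.06935, w=(0.85050−(-0.75))/1.44914=1.10445
k=1: b·v=1.05×1.452=1.52460; √(2b)=1.44914; u=(1.52460+(-30.106))/1.44914=-19.72304, w=(1.52460−(-30.106))/1.44914=21.82719
k=2: b·v=1.05×0.387=0.40635; √(2b)=1.44914; u=(0.40635+(-38.284))/1.44914=-26.13806, w=(0.40635−(-38.284))/1.44914=26.69888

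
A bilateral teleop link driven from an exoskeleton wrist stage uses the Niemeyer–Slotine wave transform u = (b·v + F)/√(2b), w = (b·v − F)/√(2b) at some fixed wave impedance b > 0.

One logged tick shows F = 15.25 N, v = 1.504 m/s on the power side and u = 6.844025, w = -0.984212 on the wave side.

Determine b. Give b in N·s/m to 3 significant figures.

u + w = 5.859813;  u + w = √(2b)·v, so √(2b) = 5.859813/1.504 = 3.896152.
b = (√(2b))²/2 = 15.180002/2 = 7.590001.
(Check via u − w = 2F/√(2b): u − w = 7.828237, 2F/√(2b) = 7.828236.)

b = 7.59 N·s/m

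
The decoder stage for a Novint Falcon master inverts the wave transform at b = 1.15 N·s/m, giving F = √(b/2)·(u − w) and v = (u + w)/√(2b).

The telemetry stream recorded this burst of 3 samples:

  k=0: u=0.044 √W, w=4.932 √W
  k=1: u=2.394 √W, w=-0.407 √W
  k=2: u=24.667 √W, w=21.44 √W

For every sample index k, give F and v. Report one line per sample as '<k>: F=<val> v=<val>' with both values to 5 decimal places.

k=0: u−w=-4.88800, u+w=4.97600; √(b/2)=0.75829, √(2b)=1.51658; F=0.75829×(-4.888)=-3.70651, v=4.97600/1.51658=3.28108
k=1: u−w=2.80100, u+w=1.98700; √(b/2)=0.75829, √(2b)=1.51658; F=0.75829×2.801=2.12396, v=1.98700/1.51658=1.31019
k=2: u−w=3.22700, u+w=46.10700; √(b/2)=0.75829, √(2b)=1.51658; F=0.75829×3.227=2.44699, v=46.10700/1.51658=30.40206

0: F=-3.70651 v=3.28108
1: F=2.12396 v=1.31019
2: F=2.44699 v=30.40206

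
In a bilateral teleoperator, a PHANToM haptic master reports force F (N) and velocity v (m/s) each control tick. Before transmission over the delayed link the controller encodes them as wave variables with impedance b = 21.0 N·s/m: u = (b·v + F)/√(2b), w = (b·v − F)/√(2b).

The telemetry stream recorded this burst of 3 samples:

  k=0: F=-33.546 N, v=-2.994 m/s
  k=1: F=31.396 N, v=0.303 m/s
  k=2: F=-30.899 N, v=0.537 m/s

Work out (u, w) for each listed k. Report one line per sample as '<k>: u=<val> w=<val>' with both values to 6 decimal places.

k=0: b·v=21.0×(-2.994)=-62.874000; √(2b)=6.480741; u=(-62.874000+(-33.546))/6.480741=-14.877929, w=(-62.874000−(-33.546))/6.480741=-4.525409
k=1: b·v=21.0×0.303=6.363000; √(2b)=6.480741; u=(6.363000+31.396)/6.480741=5.826340, w=(6.363000−31.396)/6.480741=-3.862676
k=2: b·v=21.0×0.537=11.277000; √(2b)=6.480741; u=(11.277000+(-30.899))/6.480741=-3.027740, w=(11.277000−(-30.899))/6.480741=6.507898

0: u=-14.877929 w=-4.525409
1: u=5.826340 w=-3.862676
2: u=-3.027740 w=6.507898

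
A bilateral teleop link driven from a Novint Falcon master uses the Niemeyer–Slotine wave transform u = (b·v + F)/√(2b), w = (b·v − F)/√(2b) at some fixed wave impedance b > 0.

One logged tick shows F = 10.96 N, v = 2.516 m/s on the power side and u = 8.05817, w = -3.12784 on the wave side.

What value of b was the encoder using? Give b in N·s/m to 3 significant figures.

b = 1.92 N·s/m

u + w = 4.93033;  u + w = √(2b)·v, so √(2b) = 4.93033/2.516 = 1.95959.
b = (√(2b))²/2 = 3.84000/2 = 1.92000.
(Check via u − w = 2F/√(2b): u − w = 11.18601, 2F/√(2b) = 11.18601.)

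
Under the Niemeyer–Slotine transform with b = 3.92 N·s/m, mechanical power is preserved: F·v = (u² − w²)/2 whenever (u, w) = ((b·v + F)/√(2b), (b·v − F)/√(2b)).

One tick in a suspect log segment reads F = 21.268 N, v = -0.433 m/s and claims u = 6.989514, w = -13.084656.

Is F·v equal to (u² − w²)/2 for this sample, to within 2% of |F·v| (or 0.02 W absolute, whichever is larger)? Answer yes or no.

F·v = 21.268×(-0.433) = -9.209044 W.
(u² − w²)/2 = (48.853306 − 171.208223)/2 = -61.177458 W.
|Δ| = 51.968414;  2% of max(1, |F·v|) = 0.184181.

no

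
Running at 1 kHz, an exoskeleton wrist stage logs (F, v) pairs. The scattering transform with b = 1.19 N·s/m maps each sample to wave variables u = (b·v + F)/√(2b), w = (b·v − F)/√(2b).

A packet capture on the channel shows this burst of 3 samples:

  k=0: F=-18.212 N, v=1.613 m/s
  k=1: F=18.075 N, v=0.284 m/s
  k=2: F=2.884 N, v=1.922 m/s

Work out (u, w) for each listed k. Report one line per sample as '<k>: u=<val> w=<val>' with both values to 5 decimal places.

k=0: b·v=1.19×1.613=1.91947; √(2b)=1.54272; u=(1.91947+(-18.212))/1.54272=-10.56088, w=(1.91947−(-18.212))/1.54272=13.04929
k=1: b·v=1.19×0.284=0.33796; √(2b)=1.54272; u=(0.33796+18.075)/1.54272=11.93535, w=(0.33796−18.075)/1.54272=-11.49722
k=2: b·v=1.19×1.922=2.28718; √(2b)=1.54272; u=(2.28718+2.884)/1.54272=3.35198, w=(2.28718−2.884)/1.54272=-0.38686

0: u=-10.56088 w=13.04929
1: u=11.93535 w=-11.49722
2: u=3.35198 w=-0.38686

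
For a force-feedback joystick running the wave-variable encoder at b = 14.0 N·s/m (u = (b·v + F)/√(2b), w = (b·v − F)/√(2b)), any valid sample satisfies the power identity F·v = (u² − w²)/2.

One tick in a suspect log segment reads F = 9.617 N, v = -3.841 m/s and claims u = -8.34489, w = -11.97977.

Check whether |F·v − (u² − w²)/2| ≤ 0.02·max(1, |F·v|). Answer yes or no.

yes

F·v = 9.617×(-3.841) = -36.93890 W.
(u² − w²)/2 = (69.63719 − 143.51489)/2 = -36.93885 W.
|Δ| = 0.00005;  2% of max(1, |F·v|) = 0.73878.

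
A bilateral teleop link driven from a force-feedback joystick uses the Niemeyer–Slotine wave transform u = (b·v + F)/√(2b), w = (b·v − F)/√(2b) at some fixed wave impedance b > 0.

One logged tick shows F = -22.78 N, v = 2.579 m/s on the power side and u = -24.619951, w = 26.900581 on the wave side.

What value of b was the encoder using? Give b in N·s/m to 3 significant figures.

b = 0.391 N·s/m

u + w = 2.280630;  u + w = √(2b)·v, so √(2b) = 2.280630/2.579 = 0.884308.
b = (√(2b))²/2 = 0.782000/2 = 0.391000.
(Check via u − w = 2F/√(2b): u − w = -51.520532, 2F/√(2b) = -51.520518.)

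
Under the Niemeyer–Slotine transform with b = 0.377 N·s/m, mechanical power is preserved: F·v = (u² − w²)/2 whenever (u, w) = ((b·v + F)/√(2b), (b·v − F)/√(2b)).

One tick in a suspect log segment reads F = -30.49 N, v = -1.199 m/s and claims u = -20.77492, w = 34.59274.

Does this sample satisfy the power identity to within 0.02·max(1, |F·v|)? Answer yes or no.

F·v = (-30.49)×(-1.199) = 36.5575 W.
(u² − w²)/2 = (431.5973 − 1196.6577)/2 = -382.5302 W.
|Δ| = 419.0877;  2% of max(1, |F·v|) = 0.7312.

no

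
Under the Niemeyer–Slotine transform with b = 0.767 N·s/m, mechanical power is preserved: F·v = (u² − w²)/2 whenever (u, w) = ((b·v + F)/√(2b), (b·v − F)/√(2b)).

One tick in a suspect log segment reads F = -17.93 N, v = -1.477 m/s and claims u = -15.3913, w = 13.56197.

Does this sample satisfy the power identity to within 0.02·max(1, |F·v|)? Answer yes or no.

yes

F·v = (-17.93)×(-1.477) = 26.48261 W.
(u² − w²)/2 = (236.89212 − 183.92703)/2 = 26.48254 W.
|Δ| = 0.00007;  2% of max(1, |F·v|) = 0.52965.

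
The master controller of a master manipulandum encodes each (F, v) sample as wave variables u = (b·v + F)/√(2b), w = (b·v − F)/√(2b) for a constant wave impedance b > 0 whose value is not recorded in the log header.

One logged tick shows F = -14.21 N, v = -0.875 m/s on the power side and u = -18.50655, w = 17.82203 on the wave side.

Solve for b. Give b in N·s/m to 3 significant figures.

b = 0.306 N·s/m

u + w = -0.68452;  u + w = √(2b)·v, so √(2b) = -0.68452/(-0.875) = 0.78231.
b = (√(2b))²/2 = 0.61201/2 = 0.30600.
(Check via u − w = 2F/√(2b): u − w = -36.32858, 2F/√(2b) = -36.32838.)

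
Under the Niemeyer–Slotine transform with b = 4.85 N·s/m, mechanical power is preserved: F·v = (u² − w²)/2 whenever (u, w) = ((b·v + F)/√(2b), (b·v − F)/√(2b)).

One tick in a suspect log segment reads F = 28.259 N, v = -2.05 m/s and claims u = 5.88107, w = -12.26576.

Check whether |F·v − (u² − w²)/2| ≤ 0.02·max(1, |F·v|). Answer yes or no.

yes

F·v = 28.259×(-2.05) = -57.9309 W.
(u² − w²)/2 = (34.5870 − 150.4489)/2 = -57.9309 W.
|Δ| = 0.0000;  2% of max(1, |F·v|) = 1.1586.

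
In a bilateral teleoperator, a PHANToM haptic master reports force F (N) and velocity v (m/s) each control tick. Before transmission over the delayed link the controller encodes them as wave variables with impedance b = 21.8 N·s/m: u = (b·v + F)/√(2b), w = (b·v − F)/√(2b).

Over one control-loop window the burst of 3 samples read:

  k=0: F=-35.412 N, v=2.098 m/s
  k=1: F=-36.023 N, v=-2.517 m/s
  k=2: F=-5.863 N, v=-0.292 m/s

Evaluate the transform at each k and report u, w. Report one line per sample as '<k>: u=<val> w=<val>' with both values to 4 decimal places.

k=0: b·v=21.8×2.098=45.7364; √(2b)=6.6030; u=(45.7364+(-35.412))/6.6030=1.5636, w=(45.7364−(-35.412))/6.6030=12.2896
k=1: b·v=21.8×(-2.517)=-54.8706; √(2b)=6.6030; u=(-54.8706+(-36.023))/6.6030=-13.7654, w=(-54.8706−(-36.023))/6.6030=-2.8544
k=2: b·v=21.8×(-0.292)=-6.3656; √(2b)=6.6030; u=(-6.3656+(-5.863))/6.6030=-1.8520, w=(-6.3656−(-5.863))/6.6030=-0.0761

0: u=1.5636 w=12.2896
1: u=-13.7654 w=-2.8544
2: u=-1.8520 w=-0.0761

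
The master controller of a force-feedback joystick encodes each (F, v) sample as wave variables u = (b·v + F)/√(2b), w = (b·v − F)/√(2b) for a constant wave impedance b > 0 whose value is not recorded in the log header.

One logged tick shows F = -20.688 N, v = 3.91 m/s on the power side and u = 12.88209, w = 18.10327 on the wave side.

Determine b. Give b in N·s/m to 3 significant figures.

b = 31.4 N·s/m

u + w = 30.98536;  u + w = √(2b)·v, so √(2b) = 30.98536/3.91 = 7.92464.
b = (√(2b))²/2 = 62.79999/2 = 31.40000.
(Check via u − w = 2F/√(2b): u − w = -5.22118, 2F/√(2b) = -5.22118.)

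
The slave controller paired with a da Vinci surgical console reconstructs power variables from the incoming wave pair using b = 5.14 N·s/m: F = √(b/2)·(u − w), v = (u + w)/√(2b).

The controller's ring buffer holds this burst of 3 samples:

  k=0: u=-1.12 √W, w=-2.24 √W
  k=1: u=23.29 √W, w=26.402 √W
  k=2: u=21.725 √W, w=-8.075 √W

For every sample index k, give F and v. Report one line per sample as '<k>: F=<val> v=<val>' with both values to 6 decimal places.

k=0: u−w=1.120000, u+w=-3.360000; √(b/2)=1.603122, √(2b)=3.206244; F=1.603122×1.12=1.795497, v=-3.360000/3.206244=-1.047955
k=1: u−w=-3.112000, u+w=49.692000; √(b/2)=1.603122, √(2b)=3.206244; F=1.603122×(-3.112)=-4.988916, v=49.692000/3.206244=15.498509
k=2: u−w=29.800000, u+w=13.650000; √(b/2)=1.603122, √(2b)=3.206244; F=1.603122×29.8=47.773034, v=13.650000/3.206244=4.257318

0: F=1.795497 v=-1.047955
1: F=-4.988916 v=15.498509
2: F=47.773034 v=4.257318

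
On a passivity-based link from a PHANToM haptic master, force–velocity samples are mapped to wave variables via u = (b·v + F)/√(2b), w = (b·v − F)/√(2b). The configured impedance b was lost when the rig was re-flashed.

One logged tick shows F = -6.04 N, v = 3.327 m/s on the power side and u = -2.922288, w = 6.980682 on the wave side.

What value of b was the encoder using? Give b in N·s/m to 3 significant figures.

b = 0.744 N·s/m

u + w = 4.058394;  u + w = √(2b)·v, so √(2b) = 4.058394/3.327 = 1.219836.
b = (√(2b))²/2 = 1.488000/2 = 0.744000.
(Check via u − w = 2F/√(2b): u − w = -9.902970, 2F/√(2b) = -9.902971.)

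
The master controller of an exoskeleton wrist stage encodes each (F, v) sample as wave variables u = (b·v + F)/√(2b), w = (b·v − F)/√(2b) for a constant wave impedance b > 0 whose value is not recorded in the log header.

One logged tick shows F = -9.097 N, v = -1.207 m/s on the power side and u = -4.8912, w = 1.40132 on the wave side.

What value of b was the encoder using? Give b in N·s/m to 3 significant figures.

b = 4.18 N·s/m

u + w = -3.48988;  u + w = √(2b)·v, so √(2b) = -3.48988/(-1.207) = 2.89137.
b = (√(2b))²/2 = 8.36000/2 = 4.18000.
(Check via u − w = 2F/√(2b): u − w = -6.29252, 2F/√(2b) = -6.29253.)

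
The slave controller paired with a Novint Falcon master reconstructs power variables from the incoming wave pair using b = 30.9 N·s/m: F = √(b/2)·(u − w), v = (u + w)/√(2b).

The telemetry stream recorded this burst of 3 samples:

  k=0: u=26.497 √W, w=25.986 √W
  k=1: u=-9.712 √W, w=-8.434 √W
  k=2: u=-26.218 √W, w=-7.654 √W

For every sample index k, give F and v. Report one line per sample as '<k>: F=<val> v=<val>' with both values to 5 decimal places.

k=0: u−w=0.51100, u+w=52.48300; √(b/2)=3.93065, √(2b)=7.86130; F=3.93065×0.511=2.00856, v=52.48300/7.86130=6.67612
k=1: u−w=-1.27800, u+w=-18.14600; √(b/2)=3.93065, √(2b)=7.86130; F=3.93065×(-1.278)=-5.02337, v=-18.14600/7.86130=-2.30827
k=2: u−w=-18.56400, u+w=-33.87200; √(b/2)=3.93065, √(2b)=7.86130; F=3.93065×(-18.564)=-72.96856, v=-33.87200/7.86130=-4.30870

0: F=2.00856 v=6.67612
1: F=-5.02337 v=-2.30827
2: F=-72.96856 v=-4.30870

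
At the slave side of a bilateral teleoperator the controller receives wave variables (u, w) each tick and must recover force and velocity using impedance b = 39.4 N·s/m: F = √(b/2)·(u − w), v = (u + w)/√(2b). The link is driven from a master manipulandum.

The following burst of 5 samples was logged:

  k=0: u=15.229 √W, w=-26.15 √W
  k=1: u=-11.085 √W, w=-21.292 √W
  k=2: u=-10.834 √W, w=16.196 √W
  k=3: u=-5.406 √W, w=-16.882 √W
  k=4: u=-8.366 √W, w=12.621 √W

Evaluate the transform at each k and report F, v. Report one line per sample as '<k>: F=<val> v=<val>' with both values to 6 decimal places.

k=0: u−w=41.379000, u+w=-10.921000; √(b/2)=4.438468, √(2b)=8.876936; F=4.438468×41.379=183.659376, v=-10.921000/8.876936=-1.230267
k=1: u−w=10.207000, u+w=-32.377000; √(b/2)=4.438468, √(2b)=8.876936; F=4.438468×10.207=45.303445, v=-32.377000/8.876936=-3.647317
k=2: u−w=-27.030000, u+w=5.362000; √(b/2)=4.438468, √(2b)=8.876936; F=4.438468×(-27.03)=-119.971796, v=5.362000/8.876936=0.604037
k=3: u−w=11.476000, u+w=-22.288000; √(b/2)=4.438468, √(2b)=8.876936; F=4.438468×11.476=50.935861, v=-22.288000/8.876936=-2.510776
k=4: u−w=-20.987000, u+w=4.255000; √(b/2)=4.438468, √(2b)=8.876936; F=4.438468×(-20.987)=-93.150132, v=4.255000/8.876936=0.479332

0: F=183.659376 v=-1.230267
1: F=45.303445 v=-3.647317
2: F=-119.971796 v=0.604037
3: F=50.935861 v=-2.510776
4: F=-93.150132 v=0.479332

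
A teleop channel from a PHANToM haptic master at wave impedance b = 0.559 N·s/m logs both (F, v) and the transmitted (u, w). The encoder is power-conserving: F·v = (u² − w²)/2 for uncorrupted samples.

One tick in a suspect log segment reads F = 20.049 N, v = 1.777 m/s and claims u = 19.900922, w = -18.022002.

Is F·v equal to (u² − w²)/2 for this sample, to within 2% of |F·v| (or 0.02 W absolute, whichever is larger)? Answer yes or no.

yes

F·v = 20.049×1.777 = 35.627073 W.
(u² − w²)/2 = (396.046696 − 324.792556)/2 = 35.627070 W.
|Δ| = 0.000003;  2% of max(1, |F·v|) = 0.712541.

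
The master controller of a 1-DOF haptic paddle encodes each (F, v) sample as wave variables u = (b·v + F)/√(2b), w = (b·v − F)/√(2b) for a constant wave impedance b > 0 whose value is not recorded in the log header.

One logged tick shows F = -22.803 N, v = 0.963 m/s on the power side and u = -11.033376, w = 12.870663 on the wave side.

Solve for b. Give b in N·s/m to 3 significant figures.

u + w = 1.837287;  u + w = √(2b)·v, so √(2b) = 1.837287/0.963 = 1.907879.
b = (√(2b))²/2 = 3.640000/2 = 1.820000.
(Check via u − w = 2F/√(2b): u − w = -23.904039, 2F/√(2b) = -23.904038.)

b = 1.82 N·s/m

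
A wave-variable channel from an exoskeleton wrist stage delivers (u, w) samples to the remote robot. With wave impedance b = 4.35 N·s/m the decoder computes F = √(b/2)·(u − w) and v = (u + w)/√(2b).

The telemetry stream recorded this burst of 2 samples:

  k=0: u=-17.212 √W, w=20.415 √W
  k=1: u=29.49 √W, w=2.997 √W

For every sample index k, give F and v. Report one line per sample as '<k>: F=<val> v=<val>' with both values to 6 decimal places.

0: F=-55.491853 v=1.085919
1: F=39.071562 v=11.014125

k=0: u−w=-37.627000, u+w=3.203000; √(b/2)=1.474788, √(2b)=2.949576; F=1.474788×(-37.627)=-55.491853, v=3.203000/2.949576=1.085919
k=1: u−w=26.493000, u+w=32.487000; √(b/2)=1.474788, √(2b)=2.949576; F=1.474788×26.493=39.071562, v=32.487000/2.949576=11.014125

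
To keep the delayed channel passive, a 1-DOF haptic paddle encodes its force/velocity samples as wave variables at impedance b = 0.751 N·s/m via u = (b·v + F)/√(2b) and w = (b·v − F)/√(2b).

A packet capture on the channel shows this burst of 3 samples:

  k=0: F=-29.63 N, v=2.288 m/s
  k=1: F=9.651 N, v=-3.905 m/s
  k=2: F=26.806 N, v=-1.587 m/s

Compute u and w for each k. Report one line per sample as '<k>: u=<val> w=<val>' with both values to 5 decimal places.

k=0: b·v=0.751×2.288=1.71829; √(2b)=1.22556; u=(1.71829+(-29.63))/1.22556=-22.77464, w=(1.71829−(-29.63))/1.22556=25.57872
k=1: b·v=0.751×(-3.905)=-2.93266; √(2b)=1.22556; u=(-2.93266+9.651)/1.22556=5.48185, w=(-2.93266−9.651)/1.22556=-10.26767
k=2: b·v=0.751×(-1.587)=-1.19184; √(2b)=1.22556; u=(-1.19184+26.806)/1.22556=20.89995, w=(-1.19184−26.806)/1.22556=-22.84491

0: u=-22.77464 w=25.57872
1: u=5.48185 w=-10.26767
2: u=20.89995 w=-22.84491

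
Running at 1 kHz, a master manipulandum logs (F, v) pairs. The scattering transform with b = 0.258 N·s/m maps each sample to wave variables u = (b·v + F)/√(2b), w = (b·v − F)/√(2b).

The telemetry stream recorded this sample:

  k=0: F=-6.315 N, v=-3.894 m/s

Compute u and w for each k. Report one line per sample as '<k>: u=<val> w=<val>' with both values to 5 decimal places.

0: u=-10.18980 w=7.39262

k=0: b·v=0.258×(-3.894)=-1.00465; √(2b)=0.71833; u=(-1.00465+(-6.315))/0.71833=-10.18980, w=(-1.00465−(-6.315))/0.71833=7.39262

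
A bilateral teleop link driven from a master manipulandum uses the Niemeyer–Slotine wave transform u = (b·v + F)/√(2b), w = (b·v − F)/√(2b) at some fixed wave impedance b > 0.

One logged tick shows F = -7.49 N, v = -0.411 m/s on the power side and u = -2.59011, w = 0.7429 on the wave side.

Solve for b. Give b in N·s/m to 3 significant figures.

u + w = -1.8472;  u + w = √(2b)·v, so √(2b) = -1.8472/(-0.411) = 4.4944.
b = (√(2b))²/2 = 20.1999/2 = 10.0999.
(Check via u − w = 2F/√(2b): u − w = -3.3330, 2F/√(2b) = -3.3330.)

b = 10.1 N·s/m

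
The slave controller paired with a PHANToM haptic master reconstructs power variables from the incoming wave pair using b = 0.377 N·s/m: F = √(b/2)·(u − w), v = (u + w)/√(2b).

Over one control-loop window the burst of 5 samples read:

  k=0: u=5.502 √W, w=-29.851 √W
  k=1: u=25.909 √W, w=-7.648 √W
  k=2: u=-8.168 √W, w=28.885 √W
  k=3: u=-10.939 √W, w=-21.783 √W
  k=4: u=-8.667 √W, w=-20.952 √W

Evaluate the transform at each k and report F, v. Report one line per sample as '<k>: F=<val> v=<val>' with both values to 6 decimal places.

0: F=15.349066 v=-28.041127
1: F=14.569304 v=21.029981
2: F=-16.087148 v=23.858393
3: F=4.708095 v=-37.683755
4: F=5.333728 v=-34.110236

k=0: u−w=35.353000, u+w=-24.349000; √(b/2)=0.434166, √(2b)=0.868332; F=0.434166×35.353=15.349066, v=-24.349000/0.868332=-28.041127
k=1: u−w=33.557000, u+w=18.261000; √(b/2)=0.434166, √(2b)=0.868332; F=0.434166×33.557=14.569304, v=18.261000/0.868332=21.029981
k=2: u−w=-37.053000, u+w=20.717000; √(b/2)=0.434166, √(2b)=0.868332; F=0.434166×(-37.053)=-16.087148, v=20.717000/0.868332=23.858393
k=3: u−w=10.844000, u+w=-32.722000; √(b/2)=0.434166, √(2b)=0.868332; F=0.434166×10.844=4.708095, v=-32.722000/0.868332=-37.683755
k=4: u−w=12.285000, u+w=-29.619000; √(b/2)=0.434166, √(2b)=0.868332; F=0.434166×12.285=5.333728, v=-29.619000/0.868332=-34.110236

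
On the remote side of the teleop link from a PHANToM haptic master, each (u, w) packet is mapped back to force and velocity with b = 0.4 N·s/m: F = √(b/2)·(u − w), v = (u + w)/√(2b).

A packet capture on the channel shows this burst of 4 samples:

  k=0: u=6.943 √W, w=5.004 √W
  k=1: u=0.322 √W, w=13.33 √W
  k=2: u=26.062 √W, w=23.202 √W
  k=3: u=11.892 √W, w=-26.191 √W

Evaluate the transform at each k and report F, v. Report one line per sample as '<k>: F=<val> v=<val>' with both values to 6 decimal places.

0: F=0.867147 v=13.357152
1: F=-5.817354 v=15.263400
2: F=1.279031 v=55.078826
3: F=17.031235 v=-15.986768

k=0: u−w=1.939000, u+w=11.947000; √(b/2)=0.447214, √(2b)=0.894427; F=0.447214×1.939=0.867147, v=11.947000/0.894427=13.357152
k=1: u−w=-13.008000, u+w=13.652000; √(b/2)=0.447214, √(2b)=0.894427; F=0.447214×(-13.008)=-5.817354, v=13.652000/0.894427=15.263400
k=2: u−w=2.860000, u+w=49.264000; √(b/2)=0.447214, √(2b)=0.894427; F=0.447214×2.86=1.279031, v=49.264000/0.894427=55.078826
k=3: u−w=38.083000, u+w=-14.299000; √(b/2)=0.447214, √(2b)=0.894427; F=0.447214×38.083=17.031235, v=-14.299000/0.894427=-15.986768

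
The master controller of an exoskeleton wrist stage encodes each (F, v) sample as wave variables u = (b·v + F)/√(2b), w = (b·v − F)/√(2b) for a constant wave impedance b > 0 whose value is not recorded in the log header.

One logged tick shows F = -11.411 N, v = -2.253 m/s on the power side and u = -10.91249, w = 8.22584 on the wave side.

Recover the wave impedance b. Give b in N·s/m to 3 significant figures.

u + w = -2.68665;  u + w = √(2b)·v, so √(2b) = -2.68665/(-2.253) = 1.19248.
b = (√(2b))²/2 = 1.42200/2 = 0.71100.
(Check via u − w = 2F/√(2b): u − w = -19.13833, 2F/√(2b) = -19.13832.)

b = 0.711 N·s/m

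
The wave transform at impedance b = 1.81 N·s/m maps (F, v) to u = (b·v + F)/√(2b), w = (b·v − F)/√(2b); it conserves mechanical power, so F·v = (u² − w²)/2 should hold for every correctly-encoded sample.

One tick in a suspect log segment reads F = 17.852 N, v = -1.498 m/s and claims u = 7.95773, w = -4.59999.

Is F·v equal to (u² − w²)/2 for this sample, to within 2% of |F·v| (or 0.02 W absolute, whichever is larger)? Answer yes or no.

F·v = 17.852×(-1.498) = -26.74230 W.
(u² − w²)/2 = (63.32547 − 21.15991)/2 = 21.08278 W.
|Δ| = 47.82508;  2% of max(1, |F·v|) = 0.53485.

no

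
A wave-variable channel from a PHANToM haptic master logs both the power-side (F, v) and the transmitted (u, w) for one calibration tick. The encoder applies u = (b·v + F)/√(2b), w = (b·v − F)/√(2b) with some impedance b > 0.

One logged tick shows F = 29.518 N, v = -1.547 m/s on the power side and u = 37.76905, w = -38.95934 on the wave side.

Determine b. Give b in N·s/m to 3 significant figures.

b = 0.296 N·s/m

u + w = -1.1903;  u + w = √(2b)·v, so √(2b) = -1.1903/(-1.547) = 0.7694.
b = (√(2b))²/2 = 0.5920/2 = 0.2960.
(Check via u − w = 2F/√(2b): u − w = 76.7284, 2F/√(2b) = 76.7281.)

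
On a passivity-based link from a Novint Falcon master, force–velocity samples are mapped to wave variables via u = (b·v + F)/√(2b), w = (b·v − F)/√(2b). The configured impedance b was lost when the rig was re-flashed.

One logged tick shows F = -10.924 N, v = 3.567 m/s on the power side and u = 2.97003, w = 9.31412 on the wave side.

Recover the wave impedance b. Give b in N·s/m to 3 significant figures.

b = 5.93 N·s/m

u + w = 12.2842;  u + w = √(2b)·v, so √(2b) = 12.2842/3.567 = 3.4438.
b = (√(2b))²/2 = 11.8600/2 = 5.9300.
(Check via u − w = 2F/√(2b): u − w = -6.3441, 2F/√(2b) = -6.3441.)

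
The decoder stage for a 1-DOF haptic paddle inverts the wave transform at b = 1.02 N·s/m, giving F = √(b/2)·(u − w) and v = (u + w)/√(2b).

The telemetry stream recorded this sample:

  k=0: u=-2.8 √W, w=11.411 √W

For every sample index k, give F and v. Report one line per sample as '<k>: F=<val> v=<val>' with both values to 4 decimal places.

k=0: u−w=-14.2110, u+w=8.6110; √(b/2)=0.7141, √(2b)=1.4283; F=0.7141×(-14.211)=-10.1487, v=8.6110/1.4283=6.0289

0: F=-10.1487 v=6.0289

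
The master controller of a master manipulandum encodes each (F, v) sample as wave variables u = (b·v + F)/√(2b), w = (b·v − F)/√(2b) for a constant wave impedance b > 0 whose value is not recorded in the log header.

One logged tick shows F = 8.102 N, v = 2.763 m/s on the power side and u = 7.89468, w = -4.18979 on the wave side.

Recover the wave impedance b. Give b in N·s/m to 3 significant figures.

u + w = 3.70489;  u + w = √(2b)·v, so √(2b) = 3.70489/2.763 = 1.34089.
b = (√(2b))²/2 = 1.79800/2 = 0.89900.
(Check via u − w = 2F/√(2b): u − w = 12.08447, 2F/√(2b) = 12.08448.)

b = 0.899 N·s/m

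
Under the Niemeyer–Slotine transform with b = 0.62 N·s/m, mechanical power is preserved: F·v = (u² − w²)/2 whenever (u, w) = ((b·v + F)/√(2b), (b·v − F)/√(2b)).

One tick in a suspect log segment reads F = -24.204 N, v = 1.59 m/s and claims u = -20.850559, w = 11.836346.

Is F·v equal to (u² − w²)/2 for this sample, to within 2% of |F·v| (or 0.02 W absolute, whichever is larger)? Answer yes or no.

no

F·v = (-24.204)×1.59 = -38.484360 W.
(u² − w²)/2 = (434.745811 − 140.099087)/2 = 147.323362 W.
|Δ| = 185.807722;  2% of max(1, |F·v|) = 0.769687.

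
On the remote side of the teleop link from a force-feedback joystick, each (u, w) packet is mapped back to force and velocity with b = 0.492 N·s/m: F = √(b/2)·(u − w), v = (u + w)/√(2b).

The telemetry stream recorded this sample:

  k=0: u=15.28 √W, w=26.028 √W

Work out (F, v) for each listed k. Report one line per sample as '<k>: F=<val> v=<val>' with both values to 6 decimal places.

k=0: u−w=-10.748000, u+w=41.308000; √(b/2)=0.495984, √(2b)=0.991968; F=0.495984×(-10.748)=-5.330835, v=41.308000/0.991968=41.642483

0: F=-5.330835 v=41.642483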